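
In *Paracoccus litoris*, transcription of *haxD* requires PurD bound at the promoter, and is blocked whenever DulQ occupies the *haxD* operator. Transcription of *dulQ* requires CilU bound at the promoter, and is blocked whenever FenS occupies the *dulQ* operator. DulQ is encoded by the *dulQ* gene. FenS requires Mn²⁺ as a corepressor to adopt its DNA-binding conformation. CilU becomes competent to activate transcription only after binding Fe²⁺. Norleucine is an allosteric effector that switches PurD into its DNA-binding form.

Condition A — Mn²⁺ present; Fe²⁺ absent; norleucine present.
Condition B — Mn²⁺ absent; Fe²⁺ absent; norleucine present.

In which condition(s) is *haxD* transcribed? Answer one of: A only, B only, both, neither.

both

Condition A:
Mn²⁺ is present, so FenS is active.
Fe²⁺ is absent, so CilU is inactive.
With repressor FenS bound, *dulQ* is not transcribed.
So DulQ is not produced.
Norleucine is present, so PurD is active.
No repressor is bound and PurD is active, so *haxD* is transcribed.
→ *haxD* is ON in A.
Condition B:
Mn²⁺ is absent, so FenS is inactive.
Fe²⁺ is absent, so CilU is inactive.
Required activator CilU is absent, so *dulQ* is not transcribed.
So DulQ is not produced.
Norleucine is present, so PurD is active.
No repressor is bound and PurD is active, so *haxD* is transcribed.
→ *haxD* is ON in B.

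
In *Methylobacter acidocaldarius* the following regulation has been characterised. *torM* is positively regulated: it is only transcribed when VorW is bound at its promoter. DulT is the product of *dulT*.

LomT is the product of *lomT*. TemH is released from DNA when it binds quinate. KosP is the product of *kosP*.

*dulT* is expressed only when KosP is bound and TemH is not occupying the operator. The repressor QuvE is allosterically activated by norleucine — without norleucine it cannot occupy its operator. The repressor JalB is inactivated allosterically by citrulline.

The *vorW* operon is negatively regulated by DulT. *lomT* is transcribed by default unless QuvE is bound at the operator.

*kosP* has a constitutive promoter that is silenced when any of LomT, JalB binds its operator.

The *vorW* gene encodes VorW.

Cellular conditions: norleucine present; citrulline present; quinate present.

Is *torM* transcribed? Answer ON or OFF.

OFF

Norleucine is present, so QuvE is active.
With repressor QuvE bound, *lomT* is not transcribed.
So LomT is not produced.
Citrulline is present, so JalB is inactive.
With no repressor bound, *kosP* is transcribed.
So KosP is produced and active.
Quinate is present, so TemH is inactive.
No repressor is bound and KosP is active, so *dulT* is transcribed.
So DulT is produced and active.
With repressor DulT bound, *vorW* is not transcribed.
So VorW is not produced.
Required activator VorW is absent, so *torM* is not transcribed.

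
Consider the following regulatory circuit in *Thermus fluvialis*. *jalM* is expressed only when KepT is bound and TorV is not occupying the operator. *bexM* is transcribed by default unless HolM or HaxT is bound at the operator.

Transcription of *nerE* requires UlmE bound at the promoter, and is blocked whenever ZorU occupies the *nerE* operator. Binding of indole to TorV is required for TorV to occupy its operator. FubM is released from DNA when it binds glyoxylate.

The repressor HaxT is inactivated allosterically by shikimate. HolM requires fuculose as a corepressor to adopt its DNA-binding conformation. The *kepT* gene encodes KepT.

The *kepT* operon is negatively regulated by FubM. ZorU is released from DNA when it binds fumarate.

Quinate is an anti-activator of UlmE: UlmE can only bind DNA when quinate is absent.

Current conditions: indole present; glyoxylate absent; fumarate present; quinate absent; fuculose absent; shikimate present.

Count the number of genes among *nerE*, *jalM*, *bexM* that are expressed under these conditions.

Quinate is absent, so UlmE is active.
Fumarate is present, so ZorU is inactive.
No repressor is bound and UlmE is active, so *nerE* is transcribed.
→ *nerE* is ON.
Indole is present, so TorV is active.
Glyoxylate is absent, so FubM is active.
With repressor FubM bound, *kepT* is not transcribed.
So KepT is not produced.
With repressor TorV bound, *jalM* is not transcribed.
→ *jalM* is OFF.
Fuculose is absent, so HolM is inactive.
Shikimate is present, so HaxT is inactive.
With no repressor bound, *bexM* is transcribed.
→ *bexM* is ON.
2 of the 3 genes are transcribed.

2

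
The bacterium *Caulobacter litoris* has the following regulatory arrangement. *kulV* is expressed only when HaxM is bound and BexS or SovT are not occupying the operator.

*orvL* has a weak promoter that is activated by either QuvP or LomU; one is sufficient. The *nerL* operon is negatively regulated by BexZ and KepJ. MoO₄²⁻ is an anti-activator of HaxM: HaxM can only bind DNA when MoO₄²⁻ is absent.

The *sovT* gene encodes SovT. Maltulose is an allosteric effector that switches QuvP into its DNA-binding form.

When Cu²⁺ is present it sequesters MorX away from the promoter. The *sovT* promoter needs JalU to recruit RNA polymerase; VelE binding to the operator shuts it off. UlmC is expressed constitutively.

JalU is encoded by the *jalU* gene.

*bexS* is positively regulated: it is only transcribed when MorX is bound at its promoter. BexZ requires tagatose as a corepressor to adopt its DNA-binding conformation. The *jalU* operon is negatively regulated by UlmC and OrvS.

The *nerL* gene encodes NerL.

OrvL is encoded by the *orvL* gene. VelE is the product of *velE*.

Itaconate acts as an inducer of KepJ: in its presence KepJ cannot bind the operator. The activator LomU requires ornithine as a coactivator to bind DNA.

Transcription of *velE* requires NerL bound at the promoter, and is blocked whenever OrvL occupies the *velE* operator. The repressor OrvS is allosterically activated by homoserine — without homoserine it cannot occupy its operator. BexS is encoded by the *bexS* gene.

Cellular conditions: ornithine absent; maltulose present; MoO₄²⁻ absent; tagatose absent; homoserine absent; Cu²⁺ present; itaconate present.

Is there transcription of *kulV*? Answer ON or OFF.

Cu²⁺ is present, so MorX is inactive.
Required activator MorX is absent, so *bexS* is not transcribed.
So BexS is not produced.
UlmC is produced constitutively and is active.
Homoserine is absent, so OrvS is inactive.
With repressor UlmC bound, *jalU* is not transcribed.
So JalU is not produced.
Maltulose is present, so QuvP is active.
Ornithine is absent, so LomU is inactive.
Activator QuvP is present, so *orvL* is transcribed.
So OrvL is produced and active.
Tagatose is absent, so BexZ is inactive.
Itaconate is present, so KepJ is inactive.
With no repressor bound, *nerL* is transcribed.
So NerL is produced and active.
With repressor OrvL bound, *velE* is not transcribed.
So VelE is not produced.
Required activator JalU is absent, so *sovT* is not transcribed.
So SovT is not produced.
MoO₄²⁻ is absent, so HaxM is active.
No repressor is bound and HaxM is active, so *kulV* is transcribed.

ON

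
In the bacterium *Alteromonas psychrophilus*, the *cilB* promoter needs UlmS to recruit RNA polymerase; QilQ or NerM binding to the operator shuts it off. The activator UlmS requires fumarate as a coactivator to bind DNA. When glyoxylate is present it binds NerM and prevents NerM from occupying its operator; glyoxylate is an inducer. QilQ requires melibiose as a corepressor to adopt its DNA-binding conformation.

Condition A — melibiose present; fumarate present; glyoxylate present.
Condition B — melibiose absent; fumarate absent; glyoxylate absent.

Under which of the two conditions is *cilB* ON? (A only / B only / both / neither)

Condition A:
Melibiose is present, so QilQ is active.
Fumarate is present, so UlmS is active.
Glyoxylate is present, so NerM is inactive.
With repressor QilQ bound, *cilB* is not transcribed.
→ *cilB* is OFF in A.
Condition B:
Melibiose is absent, so QilQ is inactive.
Fumarate is absent, so UlmS is inactive.
Glyoxylate is absent, so NerM is active.
With repressor NerM bound, *cilB* is not transcribed.
→ *cilB* is OFF in B.

neither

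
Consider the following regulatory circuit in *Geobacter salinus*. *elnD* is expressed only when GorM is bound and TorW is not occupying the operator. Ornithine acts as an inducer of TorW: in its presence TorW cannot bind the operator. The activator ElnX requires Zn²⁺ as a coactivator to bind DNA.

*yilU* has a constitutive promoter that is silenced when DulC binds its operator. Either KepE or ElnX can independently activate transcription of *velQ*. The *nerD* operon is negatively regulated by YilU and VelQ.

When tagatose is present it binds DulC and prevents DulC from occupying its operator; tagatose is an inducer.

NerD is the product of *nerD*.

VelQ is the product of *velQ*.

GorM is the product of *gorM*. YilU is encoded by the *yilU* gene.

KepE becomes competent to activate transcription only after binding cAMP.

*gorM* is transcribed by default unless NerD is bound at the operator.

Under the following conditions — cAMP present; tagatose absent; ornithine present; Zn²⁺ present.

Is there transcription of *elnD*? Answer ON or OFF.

ON

Tagatose is absent, so DulC is active.
With repressor DulC bound, *yilU* is not transcribed.
So YilU is not produced.
cAMP is present, so KepE is active.
Zn²⁺ is present, so ElnX is active.
Activator KepE is present, so *velQ* is transcribed.
So VelQ is produced and active.
With repressor VelQ bound, *nerD* is not transcribed.
So NerD is not produced.
With no repressor bound, *gorM* is transcribed.
So GorM is produced and active.
Ornithine is present, so TorW is inactive.
No repressor is bound and GorM is active, so *elnD* is transcribed.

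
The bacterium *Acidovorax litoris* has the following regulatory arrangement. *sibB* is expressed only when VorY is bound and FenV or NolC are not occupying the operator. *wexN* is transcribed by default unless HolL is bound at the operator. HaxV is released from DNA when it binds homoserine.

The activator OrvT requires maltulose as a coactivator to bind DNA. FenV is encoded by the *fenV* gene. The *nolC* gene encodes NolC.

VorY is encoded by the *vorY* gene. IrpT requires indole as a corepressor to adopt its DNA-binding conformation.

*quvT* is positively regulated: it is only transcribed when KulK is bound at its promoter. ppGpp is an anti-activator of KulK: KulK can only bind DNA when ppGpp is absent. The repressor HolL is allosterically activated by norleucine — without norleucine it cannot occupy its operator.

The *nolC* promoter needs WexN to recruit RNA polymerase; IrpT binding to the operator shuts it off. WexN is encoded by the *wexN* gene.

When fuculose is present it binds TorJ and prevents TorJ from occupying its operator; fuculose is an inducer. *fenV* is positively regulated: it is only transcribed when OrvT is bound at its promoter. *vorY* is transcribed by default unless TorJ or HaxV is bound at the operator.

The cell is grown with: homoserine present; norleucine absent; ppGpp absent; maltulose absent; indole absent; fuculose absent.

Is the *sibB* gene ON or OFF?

OFF

Maltulose is absent, so OrvT is inactive.
Required activator OrvT is absent, so *fenV* is not transcribed.
So FenV is not produced.
Norleucine is absent, so HolL is inactive.
With no repressor bound, *wexN* is transcribed.
So WexN is produced and active.
Indole is absent, so IrpT is inactive.
No repressor is bound and WexN is active, so *nolC* is transcribed.
So NolC is produced and active.
Fuculose is absent, so TorJ is active.
Homoserine is present, so HaxV is inactive.
With repressor TorJ bound, *vorY* is not transcribed.
So VorY is not produced.
With repressor NolC bound, *sibB* is not transcribed.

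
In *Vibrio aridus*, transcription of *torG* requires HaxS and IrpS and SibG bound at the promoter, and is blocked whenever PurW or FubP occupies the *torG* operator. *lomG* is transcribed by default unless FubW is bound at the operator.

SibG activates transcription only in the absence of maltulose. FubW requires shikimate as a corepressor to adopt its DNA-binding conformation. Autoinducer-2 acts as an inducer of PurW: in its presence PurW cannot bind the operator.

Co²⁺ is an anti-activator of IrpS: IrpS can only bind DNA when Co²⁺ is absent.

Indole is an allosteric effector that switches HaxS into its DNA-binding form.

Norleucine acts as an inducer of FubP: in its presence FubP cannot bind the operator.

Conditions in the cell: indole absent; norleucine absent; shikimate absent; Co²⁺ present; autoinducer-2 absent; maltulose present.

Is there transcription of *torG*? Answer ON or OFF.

OFF

Indole is absent, so HaxS is inactive.
Co²⁺ is present, so IrpS is inactive.
Maltulose is present, so SibG is inactive.
Autoinducer-2 is absent, so PurW is active.
Norleucine is absent, so FubP is active.
With repressor PurW bound, *torG* is not transcribed.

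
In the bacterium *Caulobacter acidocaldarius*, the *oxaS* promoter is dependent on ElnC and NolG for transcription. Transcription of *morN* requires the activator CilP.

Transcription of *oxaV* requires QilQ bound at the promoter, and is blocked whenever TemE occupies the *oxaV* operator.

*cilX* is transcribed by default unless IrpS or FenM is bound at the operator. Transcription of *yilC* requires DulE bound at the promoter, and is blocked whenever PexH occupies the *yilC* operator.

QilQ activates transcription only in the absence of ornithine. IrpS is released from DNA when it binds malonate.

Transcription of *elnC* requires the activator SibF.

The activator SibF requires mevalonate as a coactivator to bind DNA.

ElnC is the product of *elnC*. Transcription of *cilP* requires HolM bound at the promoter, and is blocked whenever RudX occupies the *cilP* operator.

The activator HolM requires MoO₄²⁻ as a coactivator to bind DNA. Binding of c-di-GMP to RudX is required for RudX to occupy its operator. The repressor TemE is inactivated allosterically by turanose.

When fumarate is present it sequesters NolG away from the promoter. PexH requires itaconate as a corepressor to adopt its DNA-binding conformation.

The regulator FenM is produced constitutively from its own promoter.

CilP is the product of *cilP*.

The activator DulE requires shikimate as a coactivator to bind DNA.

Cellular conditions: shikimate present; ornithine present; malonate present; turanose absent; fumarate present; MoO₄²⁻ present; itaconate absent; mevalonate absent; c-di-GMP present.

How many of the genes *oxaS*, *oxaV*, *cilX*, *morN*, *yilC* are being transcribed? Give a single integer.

1

Mevalonate is absent, so SibF is inactive.
Required activator SibF is absent, so *elnC* is not transcribed.
So ElnC is not produced.
Fumarate is present, so NolG is inactive.
Required activator ElnC is absent, so *oxaS* is not transcribed.
→ *oxaS* is OFF.
Turanose is absent, so TemE is active.
Ornithine is present, so QilQ is inactive.
With repressor TemE bound, *oxaV* is not transcribed.
→ *oxaV* is OFF.
Malonate is present, so IrpS is inactive.
FenM is produced constitutively and is active.
With repressor FenM bound, *cilX* is not transcribed.
→ *cilX* is OFF.
c-di-GMP is present, so RudX is active.
MoO₄²⁻ is present, so HolM is active.
With repressor RudX bound, *cilP* is not transcribed.
So CilP is not produced.
Required activator CilP is absent, so *morN* is not transcribed.
→ *morN* is OFF.
Shikimate is present, so DulE is active.
Itaconate is absent, so PexH is inactive.
No repressor is bound and DulE is active, so *yilC* is transcribed.
→ *yilC* is ON.
1 of the 5 genes is transcribed.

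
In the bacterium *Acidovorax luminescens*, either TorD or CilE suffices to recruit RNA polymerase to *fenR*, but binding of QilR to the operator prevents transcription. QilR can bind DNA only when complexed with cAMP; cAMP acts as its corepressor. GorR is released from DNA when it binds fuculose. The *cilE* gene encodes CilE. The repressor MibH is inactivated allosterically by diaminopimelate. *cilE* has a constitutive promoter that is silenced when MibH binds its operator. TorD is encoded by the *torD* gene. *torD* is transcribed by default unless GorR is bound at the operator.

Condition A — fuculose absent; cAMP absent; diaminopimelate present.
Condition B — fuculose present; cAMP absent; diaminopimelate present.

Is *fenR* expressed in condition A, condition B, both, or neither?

Condition A:
Fuculose is absent, so GorR is active.
With repressor GorR bound, *torD* is not transcribed.
So TorD is not produced.
cAMP is absent, so QilR is inactive.
Diaminopimelate is present, so MibH is inactive.
With no repressor bound, *cilE* is transcribed.
So CilE is produced and active.
Activator CilE is present, so *fenR* is transcribed.
→ *fenR* is ON in A.
Condition B:
Fuculose is present, so GorR is inactive.
With no repressor bound, *torD* is transcribed.
So TorD is produced and active.
cAMP is absent, so QilR is inactive.
Diaminopimelate is present, so MibH is inactive.
With no repressor bound, *cilE* is transcribed.
So CilE is produced and active.
Activator TorD is present, so *fenR* is transcribed.
→ *fenR* is ON in B.

both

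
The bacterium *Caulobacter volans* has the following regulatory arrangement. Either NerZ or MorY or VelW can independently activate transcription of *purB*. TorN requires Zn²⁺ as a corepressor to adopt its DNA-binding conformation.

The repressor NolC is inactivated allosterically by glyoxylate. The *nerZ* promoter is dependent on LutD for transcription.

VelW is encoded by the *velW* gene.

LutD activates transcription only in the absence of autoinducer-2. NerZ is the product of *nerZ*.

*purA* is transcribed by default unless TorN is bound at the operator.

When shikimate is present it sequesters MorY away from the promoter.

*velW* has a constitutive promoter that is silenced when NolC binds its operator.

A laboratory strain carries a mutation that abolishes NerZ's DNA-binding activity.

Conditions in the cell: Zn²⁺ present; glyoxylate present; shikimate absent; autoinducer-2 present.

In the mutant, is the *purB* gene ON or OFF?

NerZ is non-functional in this strain, so it has no effect.
Shikimate is absent, so MorY is active.
Glyoxylate is present, so NolC is inactive.
With no repressor bound, *velW* is transcribed.
So VelW is produced and active.
Activator MorY is present, so *purB* is transcribed.

ON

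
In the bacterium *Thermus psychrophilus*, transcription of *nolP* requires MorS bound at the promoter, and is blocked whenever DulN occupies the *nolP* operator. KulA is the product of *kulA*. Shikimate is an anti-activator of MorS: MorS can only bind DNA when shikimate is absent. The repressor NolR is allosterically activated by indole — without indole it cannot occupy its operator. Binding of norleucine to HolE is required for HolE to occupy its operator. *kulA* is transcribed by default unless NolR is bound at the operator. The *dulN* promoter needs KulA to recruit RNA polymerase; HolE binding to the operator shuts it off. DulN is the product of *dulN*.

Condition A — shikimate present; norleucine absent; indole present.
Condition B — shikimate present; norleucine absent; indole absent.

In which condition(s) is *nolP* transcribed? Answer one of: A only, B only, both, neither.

neither

Condition A:
Shikimate is present, so MorS is inactive.
Norleucine is absent, so HolE is inactive.
Indole is present, so NolR is active.
With repressor NolR bound, *kulA* is not transcribed.
So KulA is not produced.
Required activator KulA is absent, so *dulN* is not transcribed.
So DulN is not produced.
Required activator MorS is absent, so *nolP* is not transcribed.
→ *nolP* is OFF in A.
Condition B:
Shikimate is present, so MorS is inactive.
Norleucine is absent, so HolE is inactive.
Indole is absent, so NolR is inactive.
With no repressor bound, *kulA* is transcribed.
So KulA is produced and active.
No repressor is bound and KulA is active, so *dulN* is transcribed.
So DulN is produced and active.
With repressor DulN bound, *nolP* is not transcribed.
→ *nolP* is OFF in B.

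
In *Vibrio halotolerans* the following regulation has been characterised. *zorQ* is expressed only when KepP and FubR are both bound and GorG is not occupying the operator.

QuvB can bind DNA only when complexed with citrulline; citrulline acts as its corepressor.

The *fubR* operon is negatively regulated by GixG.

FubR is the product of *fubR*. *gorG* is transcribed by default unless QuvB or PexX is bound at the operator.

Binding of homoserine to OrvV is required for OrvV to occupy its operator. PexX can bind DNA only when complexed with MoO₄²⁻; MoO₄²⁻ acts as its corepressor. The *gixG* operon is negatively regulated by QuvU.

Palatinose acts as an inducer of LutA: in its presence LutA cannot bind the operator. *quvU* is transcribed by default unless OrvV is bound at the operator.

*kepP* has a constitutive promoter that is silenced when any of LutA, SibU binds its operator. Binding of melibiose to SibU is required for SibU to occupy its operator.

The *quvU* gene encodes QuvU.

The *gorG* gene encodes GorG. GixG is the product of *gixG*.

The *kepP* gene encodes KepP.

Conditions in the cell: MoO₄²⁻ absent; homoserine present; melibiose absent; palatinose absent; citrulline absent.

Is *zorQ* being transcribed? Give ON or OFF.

Palatinose is absent, so LutA is active.
Melibiose is absent, so SibU is inactive.
With repressor LutA bound, *kepP* is not transcribed.
So KepP is not produced.
Citrulline is absent, so QuvB is inactive.
MoO₄²⁻ is absent, so PexX is inactive.
With no repressor bound, *gorG* is transcribed.
So GorG is produced and active.
Homoserine is present, so OrvV is active.
With repressor OrvV bound, *quvU* is not transcribed.
So QuvU is not produced.
With no repressor bound, *gixG* is transcribed.
So GixG is produced and active.
With repressor GixG bound, *fubR* is not transcribed.
So FubR is not produced.
With repressor GorG bound, *zorQ* is not transcribed.

OFF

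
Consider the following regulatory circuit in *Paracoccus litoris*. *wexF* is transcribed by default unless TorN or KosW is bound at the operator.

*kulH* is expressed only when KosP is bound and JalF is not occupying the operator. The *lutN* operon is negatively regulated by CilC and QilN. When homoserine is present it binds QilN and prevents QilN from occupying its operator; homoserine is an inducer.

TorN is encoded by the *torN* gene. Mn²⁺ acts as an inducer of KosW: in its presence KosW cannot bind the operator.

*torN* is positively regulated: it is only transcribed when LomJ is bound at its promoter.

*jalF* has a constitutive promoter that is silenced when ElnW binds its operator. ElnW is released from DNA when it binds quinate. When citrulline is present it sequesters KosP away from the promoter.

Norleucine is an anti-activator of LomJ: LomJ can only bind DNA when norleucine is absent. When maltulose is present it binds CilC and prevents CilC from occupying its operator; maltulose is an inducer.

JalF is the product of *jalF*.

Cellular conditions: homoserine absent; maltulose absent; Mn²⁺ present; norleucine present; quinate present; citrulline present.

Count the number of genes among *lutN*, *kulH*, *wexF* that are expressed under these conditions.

Maltulose is absent, so CilC is active.
Homoserine is absent, so QilN is active.
With repressor CilC bound, *lutN* is not transcribed.
→ *lutN* is OFF.
Quinate is present, so ElnW is inactive.
With no repressor bound, *jalF* is transcribed.
So JalF is produced and active.
Citrulline is present, so KosP is inactive.
With repressor JalF bound, *kulH* is not transcribed.
→ *kulH* is OFF.
Norleucine is present, so LomJ is inactive.
Required activator LomJ is absent, so *torN* is not transcribed.
So TorN is not produced.
Mn²⁺ is present, so KosW is inactive.
With no repressor bound, *wexF* is transcribed.
→ *wexF* is ON.
1 of the 3 genes is transcribed.

1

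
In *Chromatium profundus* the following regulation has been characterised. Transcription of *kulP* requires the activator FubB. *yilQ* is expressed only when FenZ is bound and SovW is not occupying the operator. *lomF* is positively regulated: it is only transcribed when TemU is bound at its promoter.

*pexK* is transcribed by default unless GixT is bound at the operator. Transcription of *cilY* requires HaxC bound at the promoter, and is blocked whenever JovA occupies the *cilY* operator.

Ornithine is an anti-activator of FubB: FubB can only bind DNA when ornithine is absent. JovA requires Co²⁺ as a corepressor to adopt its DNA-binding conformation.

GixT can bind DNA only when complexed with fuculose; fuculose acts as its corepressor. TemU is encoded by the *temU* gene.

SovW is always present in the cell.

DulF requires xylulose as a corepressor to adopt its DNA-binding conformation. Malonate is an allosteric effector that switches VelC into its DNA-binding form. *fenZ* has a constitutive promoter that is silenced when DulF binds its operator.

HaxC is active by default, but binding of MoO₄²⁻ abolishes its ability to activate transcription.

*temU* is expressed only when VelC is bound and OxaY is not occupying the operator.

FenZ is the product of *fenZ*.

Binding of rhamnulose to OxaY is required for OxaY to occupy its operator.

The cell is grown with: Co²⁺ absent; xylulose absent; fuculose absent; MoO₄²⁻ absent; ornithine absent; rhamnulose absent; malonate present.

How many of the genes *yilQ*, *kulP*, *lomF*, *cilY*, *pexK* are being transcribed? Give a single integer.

Xylulose is absent, so DulF is inactive.
With no repressor bound, *fenZ* is transcribed.
So FenZ is produced and active.
SovW is produced constitutively and is active.
With repressor SovW bound, *yilQ* is not transcribed.
→ *yilQ* is OFF.
Ornithine is absent, so FubB is active.
No repressor is bound and FubB is active, so *kulP* is transcribed.
→ *kulP* is ON.
Malonate is present, so VelC is active.
Rhamnulose is absent, so OxaY is inactive.
No repressor is bound and VelC is active, so *temU* is transcribed.
So TemU is produced and active.
No repressor is bound and TemU is active, so *lomF* is transcribed.
→ *lomF* is ON.
Co²⁺ is absent, so JovA is inactive.
MoO₄²⁻ is absent, so HaxC is active.
No repressor is bound and HaxC is active, so *cilY* is transcribed.
→ *cilY* is ON.
Fuculose is absent, so GixT is inactive.
With no repressor bound, *pexK* is transcribed.
→ *pexK* is ON.
4 of the 5 genes are transcribed.

4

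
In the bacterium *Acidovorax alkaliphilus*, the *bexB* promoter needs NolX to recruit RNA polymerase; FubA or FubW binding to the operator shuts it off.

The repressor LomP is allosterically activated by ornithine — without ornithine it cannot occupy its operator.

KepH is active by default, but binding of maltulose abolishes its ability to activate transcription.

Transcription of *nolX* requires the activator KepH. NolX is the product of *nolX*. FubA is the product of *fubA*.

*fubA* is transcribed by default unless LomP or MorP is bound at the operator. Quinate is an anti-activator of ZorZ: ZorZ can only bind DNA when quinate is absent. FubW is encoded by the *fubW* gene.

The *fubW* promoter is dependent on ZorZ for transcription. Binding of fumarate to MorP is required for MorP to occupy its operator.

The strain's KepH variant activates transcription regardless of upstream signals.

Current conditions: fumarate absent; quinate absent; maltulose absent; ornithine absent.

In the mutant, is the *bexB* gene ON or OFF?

KepH is constitutively active in this strain.
No repressor is bound and KepH is active, so *nolX* is transcribed.
So NolX is produced and active.
Ornithine is absent, so LomP is inactive.
Fumarate is absent, so MorP is inactive.
With no repressor bound, *fubA* is transcribed.
So FubA is produced and active.
Quinate is absent, so ZorZ is active.
No repressor is bound and ZorZ is active, so *fubW* is transcribed.
So FubW is produced and active.
With repressor FubA bound, *bexB* is not transcribed.

OFF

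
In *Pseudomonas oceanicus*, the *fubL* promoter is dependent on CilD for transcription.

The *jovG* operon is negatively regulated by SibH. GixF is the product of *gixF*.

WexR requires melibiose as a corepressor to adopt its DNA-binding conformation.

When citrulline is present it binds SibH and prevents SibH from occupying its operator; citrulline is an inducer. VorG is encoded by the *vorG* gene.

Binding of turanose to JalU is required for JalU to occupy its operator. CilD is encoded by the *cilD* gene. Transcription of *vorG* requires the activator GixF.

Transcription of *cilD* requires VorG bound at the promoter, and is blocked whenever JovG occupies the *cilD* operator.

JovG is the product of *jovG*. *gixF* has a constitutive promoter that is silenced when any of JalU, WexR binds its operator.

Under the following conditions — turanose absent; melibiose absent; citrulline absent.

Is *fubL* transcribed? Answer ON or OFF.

ON

Turanose is absent, so JalU is inactive.
Melibiose is absent, so WexR is inactive.
With no repressor bound, *gixF* is transcribed.
So GixF is produced and active.
No repressor is bound and GixF is active, so *vorG* is transcribed.
So VorG is produced and active.
Citrulline is absent, so SibH is active.
With repressor SibH bound, *jovG* is not transcribed.
So JovG is not produced.
No repressor is bound and VorG is active, so *cilD* is transcribed.
So CilD is produced and active.
No repressor is bound and CilD is active, so *fubL* is transcribed.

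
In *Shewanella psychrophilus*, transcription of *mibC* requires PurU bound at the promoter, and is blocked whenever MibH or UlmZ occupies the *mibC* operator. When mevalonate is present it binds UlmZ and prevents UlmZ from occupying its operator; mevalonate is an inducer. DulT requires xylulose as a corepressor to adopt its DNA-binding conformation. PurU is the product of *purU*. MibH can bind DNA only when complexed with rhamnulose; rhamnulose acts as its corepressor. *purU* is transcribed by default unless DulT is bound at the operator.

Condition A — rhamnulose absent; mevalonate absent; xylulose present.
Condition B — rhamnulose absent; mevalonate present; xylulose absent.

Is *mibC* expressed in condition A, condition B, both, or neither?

B only

Condition A:
Rhamnulose is absent, so MibH is inactive.
Mevalonate is absent, so UlmZ is active.
Xylulose is present, so DulT is active.
With repressor DulT bound, *purU* is not transcribed.
So PurU is not produced.
With repressor UlmZ bound, *mibC* is not transcribed.
→ *mibC* is OFF in A.
Condition B:
Rhamnulose is absent, so MibH is inactive.
Mevalonate is present, so UlmZ is inactive.
Xylulose is absent, so DulT is inactive.
With no repressor bound, *purU* is transcribed.
So PurU is produced and active.
No repressor is bound and PurU is active, so *mibC* is transcribed.
→ *mibC* is ON in B.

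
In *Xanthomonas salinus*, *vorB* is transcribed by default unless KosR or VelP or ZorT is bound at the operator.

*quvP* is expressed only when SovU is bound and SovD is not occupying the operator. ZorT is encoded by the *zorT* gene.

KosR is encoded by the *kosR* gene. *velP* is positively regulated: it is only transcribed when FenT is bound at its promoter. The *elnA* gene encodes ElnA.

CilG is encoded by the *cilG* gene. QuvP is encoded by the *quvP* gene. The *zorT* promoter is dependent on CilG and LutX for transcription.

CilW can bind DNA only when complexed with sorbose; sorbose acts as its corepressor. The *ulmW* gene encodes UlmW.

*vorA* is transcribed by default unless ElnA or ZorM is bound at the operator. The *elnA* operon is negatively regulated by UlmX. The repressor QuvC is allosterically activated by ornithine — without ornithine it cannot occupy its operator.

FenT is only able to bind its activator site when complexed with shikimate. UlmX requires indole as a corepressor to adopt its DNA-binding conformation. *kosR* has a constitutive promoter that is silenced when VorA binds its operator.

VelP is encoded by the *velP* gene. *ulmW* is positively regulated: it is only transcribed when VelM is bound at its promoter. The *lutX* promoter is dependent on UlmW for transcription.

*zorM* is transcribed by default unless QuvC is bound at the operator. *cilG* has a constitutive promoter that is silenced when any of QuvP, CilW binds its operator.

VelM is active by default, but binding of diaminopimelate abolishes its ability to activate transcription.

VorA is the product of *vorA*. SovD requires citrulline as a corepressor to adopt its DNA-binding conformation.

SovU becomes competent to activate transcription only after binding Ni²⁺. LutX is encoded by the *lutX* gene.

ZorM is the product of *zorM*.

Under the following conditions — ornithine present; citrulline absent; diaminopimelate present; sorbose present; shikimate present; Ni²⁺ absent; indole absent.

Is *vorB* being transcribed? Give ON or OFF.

OFF

Indole is absent, so UlmX is inactive.
With no repressor bound, *elnA* is transcribed.
So ElnA is produced and active.
Ornithine is present, so QuvC is active.
With repressor QuvC bound, *zorM* is not transcribed.
So ZorM is not produced.
With repressor ElnA bound, *vorA* is not transcribed.
So VorA is not produced.
With no repressor bound, *kosR* is transcribed.
So KosR is produced and active.
Shikimate is present, so FenT is active.
No repressor is bound and FenT is active, so *velP* is transcribed.
So VelP is produced and active.
Ni²⁺ is absent, so SovU is inactive.
Citrulline is absent, so SovD is inactive.
Required activator SovU is absent, so *quvP* is not transcribed.
So QuvP is not produced.
Sorbose is present, so CilW is active.
With repressor CilW bound, *cilG* is not transcribed.
So CilG is not produced.
Diaminopimelate is present, so VelM is inactive.
Required activator VelM is absent, so *ulmW* is not transcribed.
So UlmW is not produced.
Required activator UlmW is absent, so *lutX* is not transcribed.
So LutX is not produced.
Required activator CilG is absent, so *zorT* is not transcribed.
So ZorT is not produced.
With repressor KosR bound, *vorB* is not transcribed.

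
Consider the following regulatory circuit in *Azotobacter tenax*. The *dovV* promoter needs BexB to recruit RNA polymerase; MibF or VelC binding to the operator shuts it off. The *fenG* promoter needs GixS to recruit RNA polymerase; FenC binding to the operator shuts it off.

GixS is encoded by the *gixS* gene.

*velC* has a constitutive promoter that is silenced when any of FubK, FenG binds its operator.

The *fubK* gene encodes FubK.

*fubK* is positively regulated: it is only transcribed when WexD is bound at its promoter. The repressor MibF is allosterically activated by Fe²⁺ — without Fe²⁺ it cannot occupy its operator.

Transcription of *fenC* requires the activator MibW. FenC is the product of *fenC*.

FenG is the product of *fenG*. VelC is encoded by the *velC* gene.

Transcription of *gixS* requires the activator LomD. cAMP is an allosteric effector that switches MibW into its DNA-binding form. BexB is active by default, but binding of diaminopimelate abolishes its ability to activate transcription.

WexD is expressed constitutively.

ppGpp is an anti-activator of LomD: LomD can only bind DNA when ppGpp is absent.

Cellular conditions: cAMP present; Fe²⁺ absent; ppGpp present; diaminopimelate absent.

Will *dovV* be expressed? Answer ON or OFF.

Fe²⁺ is absent, so MibF is inactive.
Diaminopimelate is absent, so BexB is active.
WexD is produced constitutively and is active.
No repressor is bound and WexD is active, so *fubK* is transcribed.
So FubK is produced and active.
ppGpp is present, so LomD is inactive.
Required activator LomD is absent, so *gixS* is not transcribed.
So GixS is not produced.
cAMP is present, so MibW is active.
No repressor is bound and MibW is active, so *fenC* is transcribed.
So FenC is produced and active.
With repressor FenC bound, *fenG* is not transcribed.
So FenG is not produced.
With repressor FubK bound, *velC* is not transcribed.
So VelC is not produced.
No repressor is bound and BexB is active, so *dovV* is transcribed.

ON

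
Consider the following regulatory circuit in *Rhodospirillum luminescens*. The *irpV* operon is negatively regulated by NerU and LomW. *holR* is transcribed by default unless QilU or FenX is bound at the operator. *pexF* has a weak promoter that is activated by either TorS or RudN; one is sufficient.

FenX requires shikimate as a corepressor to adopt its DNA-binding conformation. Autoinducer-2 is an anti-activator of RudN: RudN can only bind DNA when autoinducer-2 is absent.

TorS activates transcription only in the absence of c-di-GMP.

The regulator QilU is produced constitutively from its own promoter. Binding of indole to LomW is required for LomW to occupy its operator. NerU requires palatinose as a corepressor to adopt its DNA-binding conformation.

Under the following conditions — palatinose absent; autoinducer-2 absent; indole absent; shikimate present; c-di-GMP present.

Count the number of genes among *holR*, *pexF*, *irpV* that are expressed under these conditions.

2

QilU is produced constitutively and is active.
Shikimate is present, so FenX is active.
With repressor QilU bound, *holR* is not transcribed.
→ *holR* is OFF.
c-di-GMP is present, so TorS is inactive.
Autoinducer-2 is absent, so RudN is active.
Activator RudN is present, so *pexF* is transcribed.
→ *pexF* is ON.
Palatinose is absent, so NerU is inactive.
Indole is absent, so LomW is inactive.
With no repressor bound, *irpV* is transcribed.
→ *irpV* is ON.
2 of the 3 genes are transcribed.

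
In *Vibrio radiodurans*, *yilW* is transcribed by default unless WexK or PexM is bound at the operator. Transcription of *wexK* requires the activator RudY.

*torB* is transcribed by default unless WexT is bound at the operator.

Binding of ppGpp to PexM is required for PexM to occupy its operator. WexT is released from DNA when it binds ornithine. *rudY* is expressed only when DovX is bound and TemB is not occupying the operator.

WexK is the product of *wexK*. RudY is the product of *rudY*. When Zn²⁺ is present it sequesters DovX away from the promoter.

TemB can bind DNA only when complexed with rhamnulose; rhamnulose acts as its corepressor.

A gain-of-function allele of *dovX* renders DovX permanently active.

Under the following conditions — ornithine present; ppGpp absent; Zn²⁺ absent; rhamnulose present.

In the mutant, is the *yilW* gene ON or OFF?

ON

Rhamnulose is present, so TemB is active.
DovX is constitutively active in this strain.
With repressor TemB bound, *rudY* is not transcribed.
So RudY is not produced.
Required activator RudY is absent, so *wexK* is not transcribed.
So WexK is not produced.
ppGpp is absent, so PexM is inactive.
With no repressor bound, *yilW* is transcribed.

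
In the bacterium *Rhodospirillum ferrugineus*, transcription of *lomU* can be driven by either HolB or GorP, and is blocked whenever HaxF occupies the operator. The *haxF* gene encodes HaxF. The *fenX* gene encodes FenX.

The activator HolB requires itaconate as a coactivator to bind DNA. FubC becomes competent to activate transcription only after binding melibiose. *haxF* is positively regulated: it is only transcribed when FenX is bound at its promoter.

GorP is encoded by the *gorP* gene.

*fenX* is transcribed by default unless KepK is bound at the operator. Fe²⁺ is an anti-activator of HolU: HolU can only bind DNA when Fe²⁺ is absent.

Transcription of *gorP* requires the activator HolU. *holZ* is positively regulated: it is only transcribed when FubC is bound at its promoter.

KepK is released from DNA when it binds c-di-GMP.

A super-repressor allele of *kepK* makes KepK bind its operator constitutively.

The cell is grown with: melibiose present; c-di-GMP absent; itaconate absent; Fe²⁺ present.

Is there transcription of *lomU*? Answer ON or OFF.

OFF

Itaconate is absent, so HolB is inactive.
Fe²⁺ is present, so HolU is inactive.
Required activator HolU is absent, so *gorP* is not transcribed.
So GorP is not produced.
KepK is constitutively active in this strain.
With repressor KepK bound, *fenX* is not transcribed.
So FenX is not produced.
Required activator FenX is absent, so *haxF* is not transcribed.
So HaxF is not produced.
No activator is available at the *lomU* promoter, so *lomU* is not transcribed.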